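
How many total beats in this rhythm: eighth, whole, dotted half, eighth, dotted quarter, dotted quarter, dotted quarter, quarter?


Let's work it out.
Beat values:
  eighth = 0.5 beats
  whole = 4 beats
  dotted half = 3 beats
  eighth = 0.5 beats
  dotted quarter = 1.5 beats
  dotted quarter = 1.5 beats
  dotted quarter = 1.5 beats
  quarter = 1 beat
Sum = 0.5 + 4 + 3 + 0.5 + 1.5 + 1.5 + 1.5 + 1
= 13.5 beats


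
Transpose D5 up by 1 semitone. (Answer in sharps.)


Reasoning:
D5: chromatic position 2 in octave 5 → absolute = 5×12 + 2 = 62
Transpose up 1: 62 + 1 = 63
63 = 5×12 + 3 → D# in octave 5
Result = D#5


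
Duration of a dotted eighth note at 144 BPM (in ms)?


One quarter-note beat = 60000 / BPM = 60000 / 144 ms
Dotted eighth note = 3/4 × quarter note
Duration = 3/4 × 60000 / 144 = 45000 / 144
= 312.5 ms


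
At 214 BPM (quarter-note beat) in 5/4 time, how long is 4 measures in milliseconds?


Quarter-note beat duration = 60000 / 214 ms
Beats per measure (5/4) = 5
One measure = 5 × 60000 / 214 = 300000 / 214 ms
4 measures = 4 × 300000 / 214 = 1200000 / 214
= 5607.5 ms


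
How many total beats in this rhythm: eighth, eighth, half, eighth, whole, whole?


Beat values:
  eighth = 0.5 beats
  eighth = 0.5 beats
  half = 2 beats
  eighth = 0.5 beats
  whole = 4 beats
  whole = 4 beats
Sum = 0.5 + 0.5 + 2 + 0.5 + 4 + 4
= 11.5 beats


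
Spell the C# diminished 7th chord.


Diminished 7th chord = root + minor 3rd + diminished 5th + diminished 7th
Seventh chords stack in thirds, so the letter names are C-E-G-B
Root: C#
Minor 3rd above C#: E
Diminished 5th above C#: G
Diminished 7th above C#: Bb
Chord = C# E G Bb


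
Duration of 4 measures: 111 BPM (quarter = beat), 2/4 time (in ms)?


Quarter-note beat duration = 60000 / 111 ms
Beats per measure (2/4) = 2
One measure = 2 × 60000 / 111 = 120000 / 111 ms
4 measures = 4 × 120000 / 111 = 480000 / 111
= 4324.3 ms


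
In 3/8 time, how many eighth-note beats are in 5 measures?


Working:
Time signature 3/8: the bottom number 8 means the eighth note gets one count
The top number 3 means 3 eighth-note beats per measure
Total = 3 × 5 measures
= 15 eighth-note beats


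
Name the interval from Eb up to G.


Reasoning:
Letter names: E → G spans 3 letter names → a 3rd
Semitones: Eb → G = 4 half-steps
A 3rd of 4 semitones is a major 3rd
= major 3rd


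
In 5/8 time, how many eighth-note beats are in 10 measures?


Time signature 5/8: the bottom number 8 means the eighth note gets one count
The top number 5 means 5 eighth-note beats per measure
Total = 5 × 10 measures
= 50 eighth-note beats


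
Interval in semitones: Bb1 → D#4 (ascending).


Let's work it out.
Absolute semitone position = octave×12 + chromatic position
Bb1: 1×12 + 10 = 22
D#4: 4×12 + 3 = 51
Difference = 51 - 22 = 29
= 29 semitones


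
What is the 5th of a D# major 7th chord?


Let's work it out.
Major 7th chord = root + major 3rd + perfect 5th + major 7th
Seventh chords stack in thirds, so the letter names are D-F-A-C
Root: D#
Major 3rd above D#: F##
Perfect 5th above D#: A#
Major 7th above D#: C##
The 5th = A#


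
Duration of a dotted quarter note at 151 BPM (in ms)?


Let's work it out.
One quarter-note beat = 60000 / BPM = 60000 / 151 ms
Dotted quarter note = 3/2 × quarter note
Duration = 3/2 × 60000 / 151 = 90000 / 151
= 596.0 ms


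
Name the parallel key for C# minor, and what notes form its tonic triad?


Working:
Parallel keys share the same tonic but differ in mode
C# minor → parallel is C# major
Tonic triad of C# major = C# E# G#
= C# major; triad = C# E# G#


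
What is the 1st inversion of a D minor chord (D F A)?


Step by step:
Root position: D F A
1st inversion: move root up an octave
Bass note: F
Notes (bottom to top) = F A D


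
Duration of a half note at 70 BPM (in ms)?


One quarter-note beat = 60000 / BPM = 60000 / 70 ms
Half note = 2 × quarter note
Duration = 2 × 60000 / 70 = 120000 / 70
= 1714.3 ms


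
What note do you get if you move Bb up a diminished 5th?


Solution.
diminished 5th: 5 letter names, 6 semitones
Letter: B + 4 → F
Pitch: Bb + 6 semitones, spelled as an F → Fb
= Fb


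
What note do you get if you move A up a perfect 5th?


Working:
perfect 5th: 5 letter names, 7 semitones
Letter: A + 4 → E
Pitch: A + 7 semitones, spelled as an E → E
= E


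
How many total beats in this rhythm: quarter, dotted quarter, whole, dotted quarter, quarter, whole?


Solution.
Beat values:
  quarter = 1 beat
  dotted quarter = 1.5 beats
  whole = 4 beats
  dotted quarter = 1.5 beats
  quarter = 1 beat
  whole = 4 beats
Sum = 1 + 1.5 + 4 + 1.5 + 1 + 4
= 13 beats


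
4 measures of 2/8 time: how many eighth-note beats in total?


Solution.
Time signature 2/8: the bottom number 8 means the eighth note gets one count
The top number 2 means 2 eighth-note beats per measure
Total = 2 × 4 measures
= 8 eighth-note beats


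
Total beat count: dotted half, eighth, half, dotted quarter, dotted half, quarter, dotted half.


Working:
Beat values:
  dotted half = 3 beats
  eighth = 0.5 beats
  half = 2 beats
  dotted quarter = 1.5 beats
  dotted half = 3 beats
  quarter = 1 beat
  dotted half = 3 beats
Sum = 3 + 0.5 + 2 + 1.5 + 3 + 1 + 3
= 14 beats


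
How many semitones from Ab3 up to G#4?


Let's work it out.
Absolute semitone position = octave×12 + chromatic position
Ab3: 3×12 + 8 = 44
G#4: 4×12 + 8 = 56
Difference = 56 - 44 = 12
= 12 semitones


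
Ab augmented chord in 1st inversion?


Root position: Ab C E
1st inversion: move root up an octave
Bass note: C
Notes (bottom to top) = C E Ab


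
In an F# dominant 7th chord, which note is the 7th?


Dominant 7th chord = root + major 3rd + perfect 5th + minor 7th
Seventh chords stack in thirds, so the letter names are F-A-C-E
Root: F#
Major 3rd above F#: A#
Perfect 5th above F#: C#
Minor 7th above F#: E
The 7th = E


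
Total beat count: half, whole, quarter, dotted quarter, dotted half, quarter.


Solution.
Beat values:
  half = 2 beats
  whole = 4 beats
  quarter = 1 beat
  dotted quarter = 1.5 beats
  dotted half = 3 beats
  quarter = 1 beat
Sum = 2 + 4 + 1 + 1.5 + 3 + 1
= 12.5 beats


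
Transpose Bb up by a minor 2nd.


Let's work it out.
minor 2nd: 2 letter names, 1 semitones
Letter: B + 1 → C
Pitch: Bb + 1 semitones, spelled as a C → Cb
= Cb


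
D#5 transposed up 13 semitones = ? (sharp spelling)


Working:
D#5: chromatic position 3 in octave 5 → absolute = 5×12 + 3 = 63
Transpose up 13: 63 + 13 = 76
76 = 6×12 + 4 → E in octave 6
Result = E6


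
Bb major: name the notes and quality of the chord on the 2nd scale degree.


Reasoning:
Bb major scale: Bb C D Eb F G A
Diatonic triad on degree 2 stacks scale notes 2, 4, 6: C Eb G
C→Eb = 3 semitones; C→G = 7 semitones → minor triad
= C Eb G (minor)


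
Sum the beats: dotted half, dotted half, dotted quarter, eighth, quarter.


Step by step:
Beat values:
  dotted half = 3 beats
  dotted half = 3 beats
  dotted quarter = 1.5 beats
  eighth = 0.5 beats
  quarter = 1 beat
Sum = 3 + 3 + 1.5 + 0.5 + 1
= 9 beats


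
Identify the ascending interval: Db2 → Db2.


Letter names: D → D spans 1 letter name → a unison
Semitones: Db2 → Db2 = 0 half-steps
A unison of 0 semitones is a perfect unison
= perfect unison


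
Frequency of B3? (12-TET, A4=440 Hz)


f = 440 × 2^(n/12) where n = semitones from A4
B3: -10 semitones from A4
f = 440 × 2^(-10/12)
f = 246.94 Hz


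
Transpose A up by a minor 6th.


Let's work it out.
minor 6th: 6 letter names, 8 semitones
Letter: A + 5 → F
Pitch: A + 8 semitones, spelled as an F → F
= F


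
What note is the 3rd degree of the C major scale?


Solution.
Major scale pattern: W-W-H-W-W-W-H (2-2-1-2-2-2-1 semitones)
Starting from C:
  C + 2 semitones → D
  D + 2 semitones → E
  E + 1 semitone → F
  F + 2 semitones → G
  G + 2 semitones → A
  A + 2 semitones → B
  B + 1 semitone → C
Scale: C D E F G A B
Degree 3 = E


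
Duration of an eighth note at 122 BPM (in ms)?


One quarter-note beat = 60000 / BPM = 60000 / 122 ms
Eighth note = 1/2 × quarter note
Duration = 1/2 × 60000 / 122 = 30000 / 122
= 245.9 ms


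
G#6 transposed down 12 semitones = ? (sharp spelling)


G#6: chromatic position 8 in octave 6 → absolute = 6×12 + 8 = 80
Transpose down 12: 80 - 12 = 68
68 = 5×12 + 8 → G# in octave 5
Result = G#5


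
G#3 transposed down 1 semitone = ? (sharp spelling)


Reasoning:
G#3: chromatic position 8 in octave 3 → absolute = 3×12 + 8 = 44
Transpose down 1: 44 - 1 = 43
43 = 3×12 + 7 → G in octave 3
Result = G3


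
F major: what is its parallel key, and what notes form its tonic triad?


Parallel keys share the same tonic but differ in mode
F major → parallel is F minor
Tonic triad of F minor = F Ab C
= F minor; triad = F Ab C


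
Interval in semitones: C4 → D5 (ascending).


Reasoning:
Absolute semitone position = octave×12 + chromatic position
C4: 4×12 + 0 = 48
D5: 5×12 + 2 = 62
Difference = 62 - 48 = 14
= 14 semitones


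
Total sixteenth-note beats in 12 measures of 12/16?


Time signature 12/16: the bottom number 16 means the sixteenth note gets one count
The top number 12 means 12 sixteenth-note beats per measure
Total = 12 × 12 measures
= 144 sixteenth-note beats


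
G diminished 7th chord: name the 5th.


Solution.
Diminished 7th chord = root + minor 3rd + diminished 5th + diminished 7th
Seventh chords stack in thirds, so the letter names are G-B-D-F
Root: G
Minor 3rd above G: Bb
Diminished 5th above G: Db
Diminished 7th above G: Fb
The 5th = Db


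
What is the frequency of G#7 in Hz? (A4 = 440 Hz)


Step by step:
f = 440 × 2^(n/12) where n = semitones from A4
G#7: 35 semitones from A4
f = 440 × 2^(35/12)
f = 3322.44 Hz


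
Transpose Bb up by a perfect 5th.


Solution.
perfect 5th: 5 letter names, 7 semitones
Letter: B + 4 → F
Pitch: Bb + 7 semitones, spelled as an F → F
= F


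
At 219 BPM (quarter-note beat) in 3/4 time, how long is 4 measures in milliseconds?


Quarter-note beat duration = 60000 / 219 ms
Beats per measure (3/4) = 3
One measure = 3 × 60000 / 219 = 180000 / 219 ms
4 measures = 4 × 180000 / 219 = 720000 / 219
= 3287.7 ms


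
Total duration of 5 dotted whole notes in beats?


Solution.
Base whole note = 4 beats
Dot 1 adds half the previous value: +2
One dotted whole = 4 + 2 = 6
5 of them = 5 × 6 = 30
= 30 beats


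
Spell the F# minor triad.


Step by step:
Minor triad = root + minor 3rd (3 semitones) + perfect 5th (7 semitones)
A triad on F# stacks thirds, so the chord tones use letter names F-A-C
Root: F#
Minor 3rd above F#: A
Perfect 5th above F#: C#
Chord = F# A C#


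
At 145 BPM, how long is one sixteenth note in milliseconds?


Step by step:
One quarter-note beat = 60000 / BPM = 60000 / 145 ms
Sixteenth note = 1/4 × quarter note
Duration = 1/4 × 60000 / 145 = 15000 / 145
= 103.4 ms


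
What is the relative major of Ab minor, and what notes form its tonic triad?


Working:
The relative major shares the key signature and is a minor 3rd above the minor tonic
A minor 3rd above Ab is Cb
→ relative major of Ab minor is Cb major
Tonic triad of Cb major = root + major 3rd + perfect 5th = Cb Eb Gb
= Cb major; triad = Cb Eb Gb


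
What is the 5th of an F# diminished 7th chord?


Diminished 7th chord = root + minor 3rd + diminished 5th + diminished 7th
Seventh chords stack in thirds, so the letter names are F-A-C-E
Root: F#
Minor 3rd above F#: A
Diminished 5th above F#: C
Diminished 7th above F#: Eb
The 5th = C


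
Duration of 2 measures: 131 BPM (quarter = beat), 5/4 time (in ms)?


Step by step:
Quarter-note beat duration = 60000 / 131 ms
Beats per measure (5/4) = 5
One measure = 5 × 60000 / 131 = 300000 / 131 ms
2 measures = 2 × 300000 / 131 = 600000 / 131
= 4580.2 ms


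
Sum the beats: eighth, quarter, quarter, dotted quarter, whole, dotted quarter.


Beat values:
  eighth = 0.5 beats
  quarter = 1 beat
  quarter = 1 beat
  dotted quarter = 1.5 beats
  whole = 4 beats
  dotted quarter = 1.5 beats
Sum = 0.5 + 1 + 1 + 1.5 + 4 + 1.5
= 9.5 beats


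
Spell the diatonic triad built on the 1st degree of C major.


Let's work it out.
C major scale: C D E F G A B
Diatonic triad on degree 1 stacks scale notes 1, 3, 5: C E G
C→E = 4 semitones; C→G = 7 semitones → major triad
= C E G (major)


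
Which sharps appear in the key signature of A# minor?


Let's work it out.
Sharp minor keys follow the circle of fifths: A(0), E(1), B(2), F#(3), C#(4), G#(5), D#(6), A#(7)
A# minor has 7 sharps
Order of sharps: F# C# G# D# A# E# B# → first 7: F#, C#, G#, D#, A#, E#, B#
= F#, C#, G#, D#, A#, E#, B#


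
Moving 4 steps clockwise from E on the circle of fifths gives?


Reasoning:
Each clockwise step on the circle of fifths moves up a perfect 5th
From E: E → B → F#/Gb → Db → Ab
= Ab


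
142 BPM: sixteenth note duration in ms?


Let's work it out.
One quarter-note beat = 60000 / BPM = 60000 / 142 ms
Sixteenth note = 1/4 × quarter note
Duration = 1/4 × 60000 / 142 = 15000 / 142
= 105.6 ms


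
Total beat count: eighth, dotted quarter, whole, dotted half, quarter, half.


Reasoning:
Beat values:
  eighth = 0.5 beats
  dotted quarter = 1.5 beats
  whole = 4 beats
  dotted half = 3 beats
  quarter = 1 beat
  half = 2 beats
Sum = 0.5 + 1.5 + 4 + 3 + 1 + 2
= 12 beats


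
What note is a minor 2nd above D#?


Let's work it out.
A 2nd spans 2 letter names, so from D we land on E
A minor 2nd = 1 semitone above D#
Spell E at that pitch: E
= E


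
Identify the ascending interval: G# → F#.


Letter names: G → F spans 7 letter names → a 7th
Semitones: G# → F# = 10 half-steps
A 7th of 10 semitones is a minor 7th
= minor 7th


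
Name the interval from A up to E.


Let's work it out.
Letter names: A → E spans 5 letter names → a 5th
Semitones: A → E = 7 half-steps
A 5th of 7 semitones is a perfect 5th
= perfect 5th


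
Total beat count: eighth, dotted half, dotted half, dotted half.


Working:
Beat values:
  eighth = 0.5 beats
  dotted half = 3 beats
  dotted half = 3 beats
  dotted half = 3 beats
Sum = 0.5 + 3 + 3 + 3
= 9.5 beats


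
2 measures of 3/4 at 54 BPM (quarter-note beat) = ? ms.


Step by step:
Quarter-note beat duration = 60000 / 54 ms
Beats per measure (3/4) = 3
One measure = 3 × 60000 / 54 = 180000 / 54 ms
2 measures = 2 × 180000 / 54 = 360000 / 54
= 6666.7 ms


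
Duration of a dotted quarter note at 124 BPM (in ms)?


Solution.
One quarter-note beat = 60000 / BPM = 60000 / 124 ms
Dotted quarter note = 3/2 × quarter note
Duration = 3/2 × 60000 / 124 = 90000 / 124
= 725.8 ms


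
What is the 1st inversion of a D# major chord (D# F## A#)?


Let's work it out.
Root position: D# F## A#
1st inversion: move root up an octave
Bass note: F##
Notes (bottom to top) = F## A# D#


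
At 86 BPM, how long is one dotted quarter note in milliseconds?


One quarter-note beat = 60000 / BPM = 60000 / 86 ms
Dotted quarter note = 3/2 × quarter note
Duration = 3/2 × 60000 / 86 = 90000 / 86
= 1046.5 ms


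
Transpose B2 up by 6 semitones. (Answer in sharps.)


B2: chromatic position 11 in octave 2 → absolute = 2×12 + 11 = 35
Transpose up 6: 35 + 6 = 41
41 = 3×12 + 5 → F in octave 3
Result = F3


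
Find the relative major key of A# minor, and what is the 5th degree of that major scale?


The relative major shares the key signature and is a minor 3rd above the minor tonic
A minor 3rd above A# is C#
→ relative major of A# minor is C# major
C# major scale: C# D# E# F# G# A# B#
= C# major; 5th degree = G#


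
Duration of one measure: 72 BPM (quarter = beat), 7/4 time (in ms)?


Quarter-note beat duration = 60000 / 72 ms
Beats per measure (7/4) = 7
One measure = 7 × 60000 / 72 = 420000 / 72 ms
= 5833.3 ms


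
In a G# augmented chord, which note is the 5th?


Reasoning:
Augmented triad = root + major 3rd (4 semitones) + augmented 5th (8 semitones)
A triad on G# stacks thirds, so the chord tones use letter names G-B-D
Root: G#
Major 3rd above G#: B#
Augmented 5th above G#: D##
The 5th = D##


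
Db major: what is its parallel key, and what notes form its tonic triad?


Let's work it out.
Parallel keys share the same tonic but differ in mode
Db major → parallel is Db minor
Tonic triad of Db minor = Db Fb Ab
= Db minor; triad = Db Fb Ab


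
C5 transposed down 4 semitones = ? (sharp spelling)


Let's work it out.
C5: chromatic position 0 in octave 5 → absolute = 5×12 + 0 = 60
Transpose down 4: 60 - 4 = 56
56 = 4×12 + 8 → G# in octave 4
Result = G#4


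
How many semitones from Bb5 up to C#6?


Absolute semitone position = octave×12 + chromatic position
Bb5: 5×12 + 10 = 70
C#6: 6×12 + 1 = 73
Difference = 73 - 70 = 3
= 3 semitones


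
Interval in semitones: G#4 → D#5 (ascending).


Reasoning:
Absolute semitone position = octave×12 + chromatic position
G#4: 4×12 + 8 = 56
D#5: 5×12 + 3 = 63
Difference = 63 - 56 = 7
= 7 semitones


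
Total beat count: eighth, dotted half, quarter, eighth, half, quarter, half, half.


Step by step:
Beat values:
  eighth = 0.5 beats
  dotted half = 3 beats
  quarter = 1 beat
  eighth = 0.5 beats
  half = 2 beats
  quarter = 1 beat
  half = 2 beats
  half = 2 beats
Sum = 0.5 + 3 + 1 + 0.5 + 2 + 1 + 2 + 2
= 12 beats


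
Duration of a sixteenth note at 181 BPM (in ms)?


Reasoning:
One quarter-note beat = 60000 / BPM = 60000 / 181 ms
Sixteenth note = 1/4 × quarter note
Duration = 1/4 × 60000 / 181 = 15000 / 181
= 82.9 ms


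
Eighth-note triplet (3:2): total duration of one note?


Let's work it out.
Triplet: 3 notes occupy the space of 2 eighth notes
Space = 2 × 1/2 = 1 beat
Each triplet note = 1 / 3 = 1/3 beats
= 1/3 beats


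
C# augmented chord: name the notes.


Working:
Augmented triad = root + major 3rd (4 semitones) + augmented 5th (8 semitones)
A triad on C# stacks thirds, so the chord tones use letter names C-E-G
Root: C#
Major 3rd above C#: E#
Augmented 5th above C#: G##
Chord = C# E# G##


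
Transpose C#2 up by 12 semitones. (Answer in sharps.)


Let's work it out.
C#2: chromatic position 1 in octave 2 → absolute = 2×12 + 1 = 25
Transpose up 12: 25 + 12 = 37
37 = 3×12 + 1 → C# in octave 3
Result = C#3


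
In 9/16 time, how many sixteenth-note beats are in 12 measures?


Step by step:
Time signature 9/16: the bottom number 16 means the sixteenth note gets one count
The top number 9 means 9 sixteenth-note beats per measure
Total = 9 × 12 measures
= 108 sixteenth-note beats


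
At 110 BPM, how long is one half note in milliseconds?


Reasoning:
One quarter-note beat = 60000 / BPM = 60000 / 110 ms
Half note = 2 × quarter note
Duration = 2 × 60000 / 110 = 120000 / 110
= 1090.9 ms


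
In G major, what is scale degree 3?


Reasoning:
Major scale pattern: W-W-H-W-W-W-H (2-2-1-2-2-2-1 semitones)
Starting from G:
  G + 2 semitones → A
  A + 2 semitones → B
  B + 1 semitone → C
  C + 2 semitones → D
  D + 2 semitones → E
  E + 2 semitones → F#
  F# + 1 semitone → G
Scale: G A B C D E F#
Degree 3 = B


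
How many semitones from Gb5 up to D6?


Absolute semitone position = octave×12 + chromatic position
Gb5: 5×12 + 6 = 66
D6: 6×12 + 2 = 74
Difference = 74 - 66 = 8
= 8 semitones


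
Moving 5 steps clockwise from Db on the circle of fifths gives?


Each clockwise step on the circle of fifths moves up a perfect 5th
From Db: Db → Ab → Eb → Bb → F → C
= C


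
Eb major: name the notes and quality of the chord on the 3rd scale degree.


Solution.
Eb major scale: Eb F G Ab Bb C D
Diatonic triad on degree 3 stacks scale notes 3, 5, 7: G Bb D
G→Bb = 3 semitones; G→D = 7 semitones → minor triad
= G Bb D (minor)


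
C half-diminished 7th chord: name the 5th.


Let's work it out.
Half-diminished 7th chord = root + minor 3rd + diminished 5th + minor 7th
Seventh chords stack in thirds, so the letter names are C-E-G-B
Root: C
Minor 3rd above C: Eb
Diminished 5th above C: Gb
Minor 7th above C: Bb
The 5th = Gb


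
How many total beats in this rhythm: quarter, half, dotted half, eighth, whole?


Step by step:
Beat values:
  quarter = 1 beat
  half = 2 beats
  dotted half = 3 beats
  eighth = 0.5 beats
  whole = 4 beats
Sum = 1 + 2 + 3 + 0.5 + 4
= 10.5 beats


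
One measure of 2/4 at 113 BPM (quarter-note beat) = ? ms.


Quarter-note beat duration = 60000 / 113 ms
Beats per measure (2/4) = 2
One measure = 2 × 60000 / 113 = 120000 / 113 ms
= 1061.9 ms


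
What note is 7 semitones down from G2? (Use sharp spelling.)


Let's work it out.
G2: chromatic position 7 in octave 2 → absolute = 2×12 + 7 = 31
Transpose down 7: 31 - 7 = 24
24 = 2×12 + 0 → C in octave 2
Result = C2


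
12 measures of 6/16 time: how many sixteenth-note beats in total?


Let's work it out.
Time signature 6/16: the bottom number 16 means the sixteenth note gets one count
The top number 6 means 6 sixteenth-note beats per measure
Total = 6 × 12 measures
= 72 sixteenth-note beats


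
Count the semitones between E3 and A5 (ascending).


Working:
Absolute semitone position = octave×12 + chromatic position
E3: 3×12 + 4 = 40
A5: 5×12 + 9 = 69
Difference = 69 - 40 = 29
= 29 semitones


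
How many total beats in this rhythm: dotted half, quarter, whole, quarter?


Beat values:
  dotted half = 3 beats
  quarter = 1 beat
  whole = 4 beats
  quarter = 1 beat
Sum = 3 + 1 + 4 + 1
= 9 beats


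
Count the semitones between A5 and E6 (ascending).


Step by step:
Absolute semitone position = octave×12 + chromatic position
A5: 5×12 + 9 = 69
E6: 6×12 + 4 = 76
Difference = 76 - 69 = 7
= 7 semitones


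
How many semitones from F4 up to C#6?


Step by step:
Absolute semitone position = octave×12 + chromatic position
F4: 4×12 + 5 = 53
C#6: 6×12 + 1 = 73
Difference = 73 - 53 = 20
= 20 semitones


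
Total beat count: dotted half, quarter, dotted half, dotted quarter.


Step by step:
Beat values:
  dotted half = 3 beats
  quarter = 1 beat
  dotted half = 3 beats
  dotted quarter = 1.5 beats
Sum = 3 + 1 + 3 + 1.5
= 8.5 beats


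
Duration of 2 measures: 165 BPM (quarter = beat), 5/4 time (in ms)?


Let's work it out.
Quarter-note beat duration = 60000 / 165 ms
Beats per measure (5/4) = 5
One measure = 5 × 60000 / 165 = 300000 / 165 ms
2 measures = 2 × 300000 / 165 = 600000 / 165
= 3636.4 ms


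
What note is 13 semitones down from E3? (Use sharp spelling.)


Step by step:
E3: chromatic position 4 in octave 3 → absolute = 3×12 + 4 = 40
Transpose down 13: 40 - 13 = 27
27 = 2×12 + 3 → D# in octave 2
Result = D#2


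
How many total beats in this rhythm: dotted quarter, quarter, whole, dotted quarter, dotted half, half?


Beat values:
  dotted quarter = 1.5 beats
  quarter = 1 beat
  whole = 4 beats
  dotted quarter = 1.5 beats
  dotted half = 3 beats
  half = 2 beats
Sum = 1.5 + 1 + 4 + 1.5 + 3 + 2
= 13 beats


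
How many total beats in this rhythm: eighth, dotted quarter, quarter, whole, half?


Reasoning:
Beat values:
  eighth = 0.5 beats
  dotted quarter = 1.5 beats
  quarter = 1 beat
  whole = 4 beats
  half = 2 beats
Sum = 0.5 + 1.5 + 1 + 4 + 2
= 9 beats


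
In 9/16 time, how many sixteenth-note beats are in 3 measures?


Solution.
Time signature 9/16: the bottom number 16 means the sixteenth note gets one count
The top number 9 means 9 sixteenth-note beats per measure
Total = 9 × 3 measures
= 27 sixteenth-note beats


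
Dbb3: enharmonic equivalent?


Enharmonic notes sound the same pitch but are spelled with different letter names
Dbb and C name the same pitch class
= C3


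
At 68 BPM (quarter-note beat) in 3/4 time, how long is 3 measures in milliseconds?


Solution.
Quarter-note beat duration = 60000 / 68 ms
Beats per measure (3/4) = 3
One measure = 3 × 60000 / 68 = 180000 / 68 ms
3 measures = 3 × 180000 / 68 = 540000 / 68
= 7941.2 ms


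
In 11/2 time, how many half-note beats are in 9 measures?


Step by step:
Time signature 11/2: the bottom number 2 means the half note gets one count
The top number 11 means 11 half-note beats per measure
Total = 11 × 9 measures
= 99 half-note beats


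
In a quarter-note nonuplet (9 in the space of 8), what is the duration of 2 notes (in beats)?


Nonuplet: 9 notes occupy the space of 8 quarter notes
Space = 8 × 1 = 8 beats
Each nonuplet note = 8 / 9 = 8/9 beats
2 notes = 2 × 8/9 = 16/9
= 16/9 beats


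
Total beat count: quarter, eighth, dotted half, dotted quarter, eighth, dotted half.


Solution.
Beat values:
  quarter = 1 beat
  eighth = 0.5 beats
  dotted half = 3 beats
  dotted quarter = 1.5 beats
  eighth = 0.5 beats
  dotted half = 3 beats
Sum = 1 + 0.5 + 3 + 1.5 + 0.5 + 3
= 9.5 beats


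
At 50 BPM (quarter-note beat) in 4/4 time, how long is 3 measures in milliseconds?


Reasoning:
Quarter-note beat duration = 60000 / 50 ms
Beats per measure (4/4) = 4
One measure = 4 × 60000 / 50 = 240000 / 50 ms
3 measures = 3 × 240000 / 50 = 720000 / 50
= 14400.0 ms


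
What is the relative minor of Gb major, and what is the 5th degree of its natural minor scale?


Solution.
The relative minor shares the major's key signature and starts on its 6th degree
6th degree = a major 6th above the tonic; a major 6th above Gb is Eb
→ relative minor of Gb major is Eb minor
Eb natural minor scale: Eb F Gb Ab Bb Cb Db
= Eb minor; 5th degree = Bb


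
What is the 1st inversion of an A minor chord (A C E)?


Solution.
Root position: A C E
1st inversion: move root up an octave
Bass note: C
Notes (bottom to top) = C E A


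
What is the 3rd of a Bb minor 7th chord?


Minor 7th chord = root + minor 3rd + perfect 5th + minor 7th
Seventh chords stack in thirds, so the letter names are B-D-F-A
Root: Bb
Minor 3rd above Bb: Db
Perfect 5th above Bb: F
Minor 7th above Bb: Ab
The 3rd = Db


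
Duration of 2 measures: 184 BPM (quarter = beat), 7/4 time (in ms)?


Working:
Quarter-note beat duration = 60000 / 184 ms
Beats per measure (7/4) = 7
One measure = 7 × 60000 / 184 = 420000 / 184 ms
2 measures = 2 × 420000 / 184 = 840000 / 184
= 4565.2 ms


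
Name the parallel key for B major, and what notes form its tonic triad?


Let's work it out.
Parallel keys share the same tonic but differ in mode
B major → parallel is B minor
Tonic triad of B minor = B D F#
= B minor; triad = B D F#


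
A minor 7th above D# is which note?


Working:
A 7th spans 7 letter names, so from D we land on C
A minor 7th = 10 semitones above D#
Spell C at that pitch: C#
= C#


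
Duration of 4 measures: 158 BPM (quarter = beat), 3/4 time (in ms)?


Quarter-note beat duration = 60000 / 158 ms
Beats per measure (3/4) = 3
One measure = 3 × 60000 / 158 = 180000 / 158 ms
4 measures = 4 × 180000 / 158 = 720000 / 158
= 4557.0 ms


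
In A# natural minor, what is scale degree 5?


Let's work it out.
Natural minor scale pattern: W-H-W-W-H-W-W (2-1-2-2-1-2-2 semitones)
Starting from A#:
  A# + 2 semitones → B#
  B# + 1 semitone → C#
  C# + 2 semitones → D#
  D# + 2 semitones → E#
  E# + 1 semitone → F#
  F# + 2 semitones → G#
  G# + 2 semitones → A#
Scale: A# B# C# D# E# F# G#
Degree 5 = E#


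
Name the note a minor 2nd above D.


Solution.
A 2nd spans 2 letter names, so from D we land on E
A minor 2nd = 1 semitone above D
Spell E at that pitch: Eb
= Eb


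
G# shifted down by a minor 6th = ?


Let's work it out.
minor 6th: 6 letter names, 8 semitones
Letter: G - 5 → B
Pitch: G# - 8 semitones, spelled as a B → B#
= B#


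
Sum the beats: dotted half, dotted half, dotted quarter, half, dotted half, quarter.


Working:
Beat values:
  dotted half = 3 beats
  dotted half = 3 beats
  dotted quarter = 1.5 beats
  half = 2 beats
  dotted half = 3 beats
  quarter = 1 beat
Sum = 3 + 3 + 1.5 + 2 + 3 + 1
= 13.5 beats


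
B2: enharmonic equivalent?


Working:
Enharmonic notes sound the same pitch but are spelled with different letter names
B and Cb name the same pitch class
Octave numbers change at C, so B2 = Cb3
= Cb3


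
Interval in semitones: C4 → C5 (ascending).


Let's work it out.
Absolute semitone position = octave×12 + chromatic position
C4: 4×12 + 0 = 48
C5: 5×12 + 0 = 60
Difference = 60 - 48 = 12
= 12 semitones


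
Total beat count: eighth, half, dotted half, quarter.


Beat values:
  eighth = 0.5 beats
  half = 2 beats
  dotted half = 3 beats
  quarter = 1 beat
Sum = 0.5 + 2 + 3 + 1
= 6.5 beats


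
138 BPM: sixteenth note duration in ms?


One quarter-note beat = 60000 / BPM = 60000 / 138 ms
Sixteenth note = 1/4 × quarter note
Duration = 1/4 × 60000 / 138 = 15000 / 138
= 108.7 ms


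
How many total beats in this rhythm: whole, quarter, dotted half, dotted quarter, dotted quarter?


Let's work it out.
Beat values:
  whole = 4 beats
  quarter = 1 beat
  dotted half = 3 beats
  dotted quarter = 1.5 beats
  dotted quarter = 1.5 beats
Sum = 4 + 1 + 3 + 1.5 + 1.5
= 11 beats


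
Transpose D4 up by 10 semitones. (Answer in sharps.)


Working:
D4: chromatic position 2 in octave 4 → absolute = 4×12 + 2 = 50
Transpose up 10: 50 + 10 = 60
60 = 5×12 + 0 → C in octave 5
Result = C5


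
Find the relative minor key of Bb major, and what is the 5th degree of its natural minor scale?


Solution.
The relative minor shares the major's key signature and starts on its 6th degree
6th degree = a major 6th above the tonic; a major 6th above Bb is G
→ relative minor of Bb major is G minor
G natural minor scale: G A Bb C D Eb F
= G minor; 5th degree = D


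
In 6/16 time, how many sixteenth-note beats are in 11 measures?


Time signature 6/16: the bottom number 16 means the sixteenth note gets one count
The top number 6 means 6 sixteenth-note beats per measure
Total = 6 × 11 measures
= 66 sixteenth-note beats


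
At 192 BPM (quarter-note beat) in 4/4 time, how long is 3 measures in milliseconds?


Working:
Quarter-note beat duration = 60000 / 192 ms
Beats per measure (4/4) = 4
One measure = 4 × 60000 / 192 = 240000 / 192 ms
3 measures = 3 × 240000 / 192 = 720000 / 192
= 3750.0 ms


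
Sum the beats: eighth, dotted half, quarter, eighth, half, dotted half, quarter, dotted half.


Beat values:
  eighth = 0.5 beats
  dotted half = 3 beats
  quarter = 1 beat
  eighth = 0.5 beats
  half = 2 beats
  dotted half = 3 beats
  quarter = 1 beat
  dotted half = 3 beats
Sum = 0.5 + 3 + 1 + 0.5 + 2 + 3 + 1 + 3
= 14 beats


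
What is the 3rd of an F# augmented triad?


Augmented triad = root + major 3rd (4 semitones) + augmented 5th (8 semitones)
A triad on F# stacks thirds, so the chord tones use letter names F-A-C
Root: F#
Major 3rd above F#: A#
Augmented 5th above F#: C##
The 3rd = A#


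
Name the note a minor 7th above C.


A 7th spans 7 letter names, so from C we land on B
A minor 7th = 10 semitones above C
Spell B at that pitch: Bb
= Bb


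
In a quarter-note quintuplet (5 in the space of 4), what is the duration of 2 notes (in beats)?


Reasoning:
Quintuplet: 5 notes occupy the space of 4 quarter notes
Space = 4 × 1 = 4 beats
Each quintuplet note = 4 / 5 = 4/5 beats
2 notes = 2 × 4/5 = 8/5
= 8/5 beats


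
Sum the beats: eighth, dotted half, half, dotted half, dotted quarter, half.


Reasoning:
Beat values:
  eighth = 0.5 beats
  dotted half = 3 beats
  half = 2 beats
  dotted half = 3 beats
  dotted quarter = 1.5 beats
  half = 2 beats
Sum = 0.5 + 3 + 2 + 3 + 1.5 + 2
= 12 beats


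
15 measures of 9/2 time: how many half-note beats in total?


Step by step:
Time signature 9/2: the bottom number 2 means the half note gets one count
The top number 9 means 9 half-note beats per measure
Total = 9 × 15 measures
= 135 half-note beats


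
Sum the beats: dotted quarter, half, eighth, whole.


Reasoning:
Beat values:
  dotted quarter = 1.5 beats
  half = 2 beats
  eighth = 0.5 beats
  whole = 4 beats
Sum = 1.5 + 2 + 0.5 + 4
= 8 beats


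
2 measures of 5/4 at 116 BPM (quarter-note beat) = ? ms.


Let's work it out.
Quarter-note beat duration = 60000 / 116 ms
Beats per measure (5/4) = 5
One measure = 5 × 60000 / 116 = 300000 / 116 ms
2 measures = 2 × 300000 / 116 = 600000 / 116
= 5172.4 ms


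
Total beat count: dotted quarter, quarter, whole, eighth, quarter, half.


Let's work it out.
Beat values:
  dotted quarter = 1.5 beats
  quarter = 1 beat
  whole = 4 beats
  eighth = 0.5 beats
  quarter = 1 beat
  half = 2 beats
Sum = 1.5 + 1 + 4 + 0.5 + 1 + 2
= 10 beats


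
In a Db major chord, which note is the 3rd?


Major triad = root + major 3rd (4 semitones) + perfect 5th (7 semitones)
A triad on Db stacks thirds, so the chord tones use letter names D-F-A
Root: Db
Major 3rd above Db: F
Perfect 5th above Db: Ab
The 3rd = F


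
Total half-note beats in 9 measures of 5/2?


Let's work it out.
Time signature 5/2: the bottom number 2 means the half note gets one count
The top number 5 means 5 half-note beats per measure
Total = 5 × 9 measures
= 45 half-note beats


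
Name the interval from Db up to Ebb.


Let's work it out.
Letter names: D → E spans 2 letter names → a 2nd
Semitones: Db → Ebb = 1 half-step
A 2nd of 1 semitone is a minor 2nd
= minor 2nd


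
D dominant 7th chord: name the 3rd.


Step by step:
Dominant 7th chord = root + major 3rd + perfect 5th + minor 7th
Seventh chords stack in thirds, so the letter names are D-F-A-C
Root: D
Major 3rd above D: F#
Perfect 5th above D: A
Minor 7th above D: C
The 3rd = F#


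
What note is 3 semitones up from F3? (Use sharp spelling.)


Step by step:
F3: chromatic position 5 in octave 3 → absolute = 3×12 + 5 = 41
Transpose up 3: 41 + 3 = 44
44 = 3×12 + 8 → G# in octave 3
Result = G#3


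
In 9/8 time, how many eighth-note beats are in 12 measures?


Reasoning:
Time signature 9/8: the bottom number 8 means the eighth note gets one count
The top number 9 means 9 eighth-note beats per measure
Total = 9 × 12 measures
= 108 eighth-note beats


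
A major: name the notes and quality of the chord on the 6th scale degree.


Solution.
A major scale: A B C# D E F# G#
Diatonic triad on degree 6 stacks scale notes 6, 1, 3: F# A C#
F#→A = 3 semitones; F#→C# = 7 semitones → minor triad
= F# A C# (minor)


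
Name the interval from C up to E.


Reasoning:
Letter names: C → E spans 3 letter names → a 3rd
Semitones: C → E = 4 half-steps
A 3rd of 4 semitones is a major 3rd
= major 3rd


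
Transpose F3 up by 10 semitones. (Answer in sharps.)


Solution.
F3: chromatic position 5 in octave 3 → absolute = 3×12 + 5 = 41
Transpose up 10: 41 + 10 = 51
51 = 4×12 + 3 → D# in octave 4
Result = D#4


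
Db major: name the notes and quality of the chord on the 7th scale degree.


Solution.
Db major scale: Db Eb F Gb Ab Bb C
Diatonic triad on degree 7 stacks scale notes 7, 2, 4: C Eb Gb
C→Eb = 3 semitones; C→Gb = 6 semitones → diminished triad
= C Eb Gb (diminished)


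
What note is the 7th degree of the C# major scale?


Solution.
Major scale pattern: W-W-H-W-W-W-H (2-2-1-2-2-2-1 semitones)
Starting from C#:
  C# + 2 semitones → D#
  D# + 2 semitones → E#
  E# + 1 semitone → F#
  F# + 2 semitones → G#
  G# + 2 semitones → A#
  A# + 2 semitones → B#
  B# + 1 semitone → C#
Scale: C# D# E# F# G# A# B#
Degree 7 = B#


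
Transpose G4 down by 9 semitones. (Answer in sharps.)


Reasoning:
G4: chromatic position 7 in octave 4 → absolute = 4×12 + 7 = 55
Transpose down 9: 55 - 9 = 46
46 = 3×12 + 10 → A# in octave 3
Result = A#3


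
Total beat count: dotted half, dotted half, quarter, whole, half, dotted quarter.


Beat values:
  dotted half = 3 beats
  dotted half = 3 beats
  quarter = 1 beat
  whole = 4 beats
  half = 2 beats
  dotted quarter = 1.5 beats
Sum = 3 + 3 + 1 + 4 + 2 + 1.5
= 14.5 beats


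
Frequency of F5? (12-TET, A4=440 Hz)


f = 440 × 2^(n/12) where n = semitones from A4
F5: 8 semitones from A4
f = 440 × 2^(8/12)
f = 698.46 Hz


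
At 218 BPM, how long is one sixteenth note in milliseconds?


Reasoning:
One quarter-note beat = 60000 / BPM = 60000 / 218 ms
Sixteenth note = 1/4 × quarter note
Duration = 1/4 × 60000 / 218 = 15000 / 218
= 68.8 ms


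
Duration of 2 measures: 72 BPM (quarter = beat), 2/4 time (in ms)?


Quarter-note beat duration = 60000 / 72 ms
Beats per measure (2/4) = 2
One measure = 2 × 60000 / 72 = 120000 / 72 ms
2 measures = 2 × 120000 / 72 = 240000 / 72
= 3333.3 ms


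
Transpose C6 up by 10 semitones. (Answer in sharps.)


Reasoning:
C6: chromatic position 0 in octave 6 → absolute = 6×12 + 0 = 72
Transpose up 10: 72 + 10 = 82
82 = 6×12 + 10 → A# in octave 6
Result = A#6


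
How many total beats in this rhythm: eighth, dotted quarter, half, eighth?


Step by step:
Beat values:
  eighth = 0.5 beats
  dotted quarter = 1.5 beats
  half = 2 beats
  eighth = 0.5 beats
Sum = 0.5 + 1.5 + 2 + 0.5
= 4.5 beats


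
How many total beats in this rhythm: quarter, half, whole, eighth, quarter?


Working:
Beat values:
  quarter = 1 beat
  half = 2 beats
  whole = 4 beats
  eighth = 0.5 beats
  quarter = 1 beat
Sum = 1 + 2 + 4 + 0.5 + 1
= 8.5 beats


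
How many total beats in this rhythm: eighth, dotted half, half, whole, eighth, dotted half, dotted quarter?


Reasoning:
Beat values:
  eighth = 0.5 beats
  dotted half = 3 beats
  half = 2 beats
  whole = 4 beats
  eighth = 0.5 beats
  dotted half = 3 beats
  dotted quarter = 1.5 beats
Sum = 0.5 + 3 + 2 + 4 + 0.5 + 3 + 1.5
= 14.5 beats


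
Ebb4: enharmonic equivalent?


Working:
Enharmonic notes sound the same pitch but are spelled with different letter names
Ebb and D name the same pitch class
= D4


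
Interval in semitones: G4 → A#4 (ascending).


Absolute semitone position = octave×12 + chromatic position
G4: 4×12 + 7 = 55
A#4: 4×12 + 10 = 58
Difference = 58 - 55 = 3
= 3 semitones


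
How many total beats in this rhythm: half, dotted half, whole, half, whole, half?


Let's work it out.
Beat values:
  half = 2 beats
  dotted half = 3 beats
  whole = 4 beats
  half = 2 beats
  whole = 4 beats
  half = 2 beats
Sum = 2 + 3 + 4 + 2 + 4 + 2
= 17 beats


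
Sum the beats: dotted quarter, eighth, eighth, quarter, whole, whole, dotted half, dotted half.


Step by step:
Beat values:
  dotted quarter = 1.5 beats
  eighth = 0.5 beats
  eighth = 0.5 beats
  quarter = 1 beat
  whole = 4 beats
  whole = 4 beats
  dotted half = 3 beats
  dotted half = 3 beats
Sum = 1.5 + 0.5 + 0.5 + 1 + 4 + 4 + 3 + 3
= 17.5 beats


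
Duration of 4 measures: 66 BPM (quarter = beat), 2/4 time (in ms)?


Reasoning:
Quarter-note beat duration = 60000 / 66 ms
Beats per measure (2/4) = 2
One measure = 2 × 60000 / 66 = 120000 / 66 ms
4 measures = 4 × 120000 / 66 = 480000 / 66
= 7272.7 ms


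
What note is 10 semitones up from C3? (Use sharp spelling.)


Let's work it out.
C3: chromatic position 0 in octave 3 → absolute = 3×12 + 0 = 36
Transpose up 10: 36 + 10 = 46
46 = 3×12 + 10 → A# in octave 3
Result = A#3


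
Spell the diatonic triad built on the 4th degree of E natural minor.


Reasoning:
E natural minor scale: E F# G A B C D
Diatonic triad on degree 4 stacks scale notes 4, 6, 1: A C E
A→C = 3 semitones; A→E = 7 semitones → minor triad
= A C E (minor)


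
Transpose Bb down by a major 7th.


major 7th: 7 letter names, 11 semitones
Letter: B - 6 → C
Pitch: Bb - 11 semitones, spelled as a C → Cb
= Cb


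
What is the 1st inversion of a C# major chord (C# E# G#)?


Reasoning:
Root position: C# E# G#
1st inversion: move root up an octave
Bass note: E#
Notes (bottom to top) = E# G# C#
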